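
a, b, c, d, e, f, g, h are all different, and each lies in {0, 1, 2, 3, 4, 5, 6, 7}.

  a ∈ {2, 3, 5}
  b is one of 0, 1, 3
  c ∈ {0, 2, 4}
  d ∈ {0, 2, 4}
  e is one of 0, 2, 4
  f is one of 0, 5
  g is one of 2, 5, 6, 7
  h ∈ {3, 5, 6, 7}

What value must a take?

The 8 variables together cover exactly {0, 1, 2, 3, 4, 5, 6, 7} — 8 values for 8 variables — and 1 appears only in b's list, so b = 1.
c, d, e share exactly the 3 values {0, 2, 4}; by pigeonhole those values go to them, so strike 0, 2, 4 from a, f, g.
That leaves f = 5. Remove 5 from a, g, h.
So a = 3.

3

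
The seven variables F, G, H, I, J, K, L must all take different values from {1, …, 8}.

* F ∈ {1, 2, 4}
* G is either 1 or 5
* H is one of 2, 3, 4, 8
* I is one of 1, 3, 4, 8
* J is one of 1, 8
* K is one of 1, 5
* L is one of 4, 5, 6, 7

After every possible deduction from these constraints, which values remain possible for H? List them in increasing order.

G and K between them cover only {1, 5} — a naked pair. Remove those values from F, I, J, L.
J must be 8 (only option left). Remove 8 from H, I.
F, H, I between them cover only {2, 3, 4} — a naked triple. Remove those values from L.
No further eliminations apply; H can still be any of 2, 3, 4.

2, 3, 4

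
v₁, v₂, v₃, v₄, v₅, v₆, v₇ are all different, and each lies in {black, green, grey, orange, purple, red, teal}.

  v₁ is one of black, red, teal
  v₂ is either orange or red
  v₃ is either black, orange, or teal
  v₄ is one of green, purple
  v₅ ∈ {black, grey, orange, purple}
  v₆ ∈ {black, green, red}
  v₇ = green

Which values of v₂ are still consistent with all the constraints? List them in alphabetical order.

orange, red

v₇ must be green (only option left). Eliminate green elsewhere: v₄, v₆.
v₄ has just one choice, so v₄ = purple. Eliminate purple elsewhere: v₅.
Among the 5 still-open variables, grey fits only v₅ (and all 5 values in {black, grey, orange, red, teal} must be used), so v₅ = grey.
No further eliminations apply; v₂ can still be any of orange, red.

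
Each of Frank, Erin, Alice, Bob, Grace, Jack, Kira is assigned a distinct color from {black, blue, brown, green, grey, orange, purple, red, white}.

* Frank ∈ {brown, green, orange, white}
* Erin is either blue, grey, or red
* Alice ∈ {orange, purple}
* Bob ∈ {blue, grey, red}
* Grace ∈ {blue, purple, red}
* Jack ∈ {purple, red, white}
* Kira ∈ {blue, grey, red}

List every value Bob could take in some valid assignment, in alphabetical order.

blue, grey, red

Erin, Bob, Kira between them cover only {blue, grey, red} — a naked triple. Remove those values from Grace, Jack.
That leaves Grace = purple. Eliminate purple elsewhere: Alice, Jack.
Jack must be white (only option left). Eliminate white elsewhere: Frank.
Alice has just one choice, so Alice = orange. Eliminate orange elsewhere: Frank.
No further eliminations apply; Bob can still be any of blue, grey, red.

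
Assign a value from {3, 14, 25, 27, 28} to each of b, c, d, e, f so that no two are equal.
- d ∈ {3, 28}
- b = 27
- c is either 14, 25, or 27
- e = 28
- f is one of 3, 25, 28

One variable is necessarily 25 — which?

b must be 27 (only option left). Eliminate 27 elsewhere: c.
e has just one choice, so e = 28. Strike 28 from d, f.
d must be 3 (only option left). Eliminate 3 elsewhere: f.
So 25 goes to f.

f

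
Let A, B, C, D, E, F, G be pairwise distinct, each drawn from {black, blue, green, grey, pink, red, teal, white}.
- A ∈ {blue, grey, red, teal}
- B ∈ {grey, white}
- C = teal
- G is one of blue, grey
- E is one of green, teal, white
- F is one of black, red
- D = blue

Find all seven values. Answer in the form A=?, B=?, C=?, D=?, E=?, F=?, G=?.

C's domain is down to {teal}, so C = teal. Eliminate teal elsewhere: A, E.
That leaves D = blue. Strike blue from A, G.
G's domain is down to {grey}, so G = grey. So A, B can't be grey.
A's domain is down to {red}, so A = red. Strike red from F.
B's domain is down to {white}, so B = white. Remove white from E.
E has just one choice, so E = green.
F must be black (only option left).

A=red, B=white, C=teal, D=blue, E=green, F=black, G=grey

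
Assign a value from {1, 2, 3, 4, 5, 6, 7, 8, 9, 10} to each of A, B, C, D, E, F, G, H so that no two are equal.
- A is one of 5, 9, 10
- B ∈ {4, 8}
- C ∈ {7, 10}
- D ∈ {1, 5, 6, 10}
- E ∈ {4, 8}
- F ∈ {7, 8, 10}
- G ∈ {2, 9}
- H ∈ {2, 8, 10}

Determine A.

The 2 variables B and E are confined to {4, 8}, which locks those values in; drop them from F, H.
The 2 variables C and F are confined to {7, 10}, which locks those values in; drop them from A, D, H.
H has just one choice, so H = 2. So G can't be 2.
G's domain is down to {9}, so G = 9. Eliminate 9 elsewhere: A.
So A = 5.

5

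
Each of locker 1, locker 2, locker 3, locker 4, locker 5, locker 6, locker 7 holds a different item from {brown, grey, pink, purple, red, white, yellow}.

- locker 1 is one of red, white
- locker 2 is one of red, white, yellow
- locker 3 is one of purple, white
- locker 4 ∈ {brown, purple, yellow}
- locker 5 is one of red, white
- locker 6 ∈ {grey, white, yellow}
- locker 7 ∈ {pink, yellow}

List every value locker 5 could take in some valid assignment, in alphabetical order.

The 7 variables together cover exactly {brown, grey, pink, purple, red, white, yellow} — 7 values for 7 variables — and brown appears only in locker 4's list, so locker 4 = brown.
The 6 still-open variables draw from only 6 values {grey, pink, purple, red, white, yellow}, so each is used; only locker 6 can be grey, hence locker 6 = grey.
The 5 still-open variables draw from only 5 values {pink, purple, red, white, yellow}, so each is used; only locker 7 can be pink, hence locker 7 = pink.
The 4 still-open variables together cover exactly {purple, red, white, yellow} — 4 values for 4 variables — and purple appears only in locker 3's list, so locker 3 = purple.
Among the 3 still-open variables, yellow fits only locker 2 (and all 3 values in {red, white, yellow} must be used), so locker 2 = yellow.
No further eliminations apply; locker 5 can still be any of red, white.

red, white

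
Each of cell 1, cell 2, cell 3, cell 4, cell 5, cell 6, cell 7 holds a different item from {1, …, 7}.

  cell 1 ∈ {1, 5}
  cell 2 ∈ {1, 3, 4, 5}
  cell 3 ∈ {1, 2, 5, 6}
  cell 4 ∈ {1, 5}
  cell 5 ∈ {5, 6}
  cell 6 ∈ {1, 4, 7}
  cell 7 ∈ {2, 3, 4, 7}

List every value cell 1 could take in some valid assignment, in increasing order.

cell 1 and cell 4 share exactly the 2 values {1, 5}; by pigeonhole those values go to them, so strike 1, 5 from cell 2, cell 3, cell 5, cell 6.
cell 5's domain is down to {6}, so cell 5 = 6. So cell 3 can't be 6.
That leaves cell 3 = 2. Eliminate 2 elsewhere: cell 7.
No further eliminations apply; cell 1 can still be any of 1, 5.

1, 5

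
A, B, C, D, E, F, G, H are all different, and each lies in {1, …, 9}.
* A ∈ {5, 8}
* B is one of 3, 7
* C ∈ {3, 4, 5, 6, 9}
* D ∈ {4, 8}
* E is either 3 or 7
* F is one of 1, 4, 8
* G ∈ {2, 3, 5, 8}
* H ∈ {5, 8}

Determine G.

A and H share exactly the 2 values {5, 8}; by pigeonhole those values go to them, so strike 5, 8 from C, D, F, G.
D has just one choice, so D = 4. Eliminate 4 elsewhere: C, F.
F has just one choice, so F = 1.
B and E share exactly the 2 values {3, 7}; by pigeonhole those values go to them, so strike 3, 7 from C, G.
So G = 2.

2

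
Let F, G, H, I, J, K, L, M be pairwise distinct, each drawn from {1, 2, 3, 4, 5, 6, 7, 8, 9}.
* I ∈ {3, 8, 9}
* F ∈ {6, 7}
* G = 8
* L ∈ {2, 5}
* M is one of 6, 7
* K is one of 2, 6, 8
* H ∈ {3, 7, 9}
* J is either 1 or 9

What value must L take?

5

G has just one choice, so G = 8. Remove 8 from I, K.
Among the 7 still-open variables, 1 fits only J (and all 7 values in {1, 2, 3, 5, 6, 7, 9} must be used), so J = 1.
The 6 still-open variables together cover exactly {2, 3, 5, 6, 7, 9} — 6 values for 6 variables — and 5 appears only in L's list, so L = 5.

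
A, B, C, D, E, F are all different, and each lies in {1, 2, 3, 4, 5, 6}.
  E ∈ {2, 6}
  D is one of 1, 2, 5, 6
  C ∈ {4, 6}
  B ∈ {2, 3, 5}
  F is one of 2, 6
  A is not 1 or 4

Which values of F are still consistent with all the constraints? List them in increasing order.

The 6 variables draw from only 6 values {1, 2, 3, 4, 5, 6}, so each is used; only D can be 1, hence D = 1.
The 5 still-open variables together cover exactly {2, 3, 4, 5, 6} — 5 values for 5 variables — and 4 appears only in C's list, so C = 4.
The 2 variables E and F are confined to {2, 6}, which locks those values in; drop them from A, B.
No further eliminations apply; F can still be any of 2, 6.

2, 6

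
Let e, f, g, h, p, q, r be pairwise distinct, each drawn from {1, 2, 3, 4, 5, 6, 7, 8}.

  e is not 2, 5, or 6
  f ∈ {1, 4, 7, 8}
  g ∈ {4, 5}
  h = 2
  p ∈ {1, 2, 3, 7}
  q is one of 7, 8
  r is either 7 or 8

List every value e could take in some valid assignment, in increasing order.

1, 3, 4

h must be 2 (only option left). Strike 2 from p.
The 6 still-open variables draw from only 6 values {1, 3, 4, 5, 7, 8}, so each is used; only g can be 5, hence g = 5.
q and r between them cover only {7, 8} — a naked pair. Remove those values from e, f, p.
No further eliminations apply; e can still be any of 1, 3, 4.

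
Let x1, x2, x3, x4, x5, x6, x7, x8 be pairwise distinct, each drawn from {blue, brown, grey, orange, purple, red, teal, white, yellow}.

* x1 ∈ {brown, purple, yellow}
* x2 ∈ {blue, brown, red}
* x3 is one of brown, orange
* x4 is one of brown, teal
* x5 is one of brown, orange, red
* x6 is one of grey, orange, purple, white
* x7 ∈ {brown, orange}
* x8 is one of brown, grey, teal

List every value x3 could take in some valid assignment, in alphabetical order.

The 2 variables x3 and x7 are confined to {brown, orange}, which locks those values in; drop them from x1, x2, x4, x5, x6, x8.
That leaves x4 = teal. Strike teal from x8.
x5 has just one choice, so x5 = red. So x2 can't be red.
x8 has just one choice, so x8 = grey. Remove grey from x6.
x2's domain is down to {blue}, so x2 = blue.
No further eliminations apply; x3 can still be any of brown, orange.

brown, orange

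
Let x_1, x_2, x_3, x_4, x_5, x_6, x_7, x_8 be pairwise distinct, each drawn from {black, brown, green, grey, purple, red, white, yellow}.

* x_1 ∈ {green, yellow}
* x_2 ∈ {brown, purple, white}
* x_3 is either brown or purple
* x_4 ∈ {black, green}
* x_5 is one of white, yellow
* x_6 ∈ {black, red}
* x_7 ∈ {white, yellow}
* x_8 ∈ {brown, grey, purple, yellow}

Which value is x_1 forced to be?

Among the 8 variables, grey fits only x_8 (and all 8 values in {black, brown, green, grey, purple, red, white, yellow} must be used), so x_8 = grey.
The 7 still-open variables together cover exactly {black, brown, green, purple, red, white, yellow} — 7 values for 7 variables — and red appears only in x_6's list, so x_6 = red.
The 6 still-open variables together cover exactly {black, brown, green, purple, white, yellow} — 6 values for 6 variables — and black appears only in x_4's list, so x_4 = black.
Among the 5 still-open variables, green fits only x_1 (and all 5 values in {brown, green, purple, white, yellow} must be used), so x_1 = green.

green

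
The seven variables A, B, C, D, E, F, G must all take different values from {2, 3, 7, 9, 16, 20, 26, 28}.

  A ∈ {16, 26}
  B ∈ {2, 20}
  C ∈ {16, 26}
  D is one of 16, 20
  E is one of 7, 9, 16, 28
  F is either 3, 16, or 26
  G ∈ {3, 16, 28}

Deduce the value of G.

A and C share exactly the 2 values {16, 26}; by pigeonhole those values go to them, so strike 16, 26 from D, E, F, G.
D's domain is down to {20}, so D = 20. So B can't be 20.
F must be 3 (only option left). Strike 3 from G.
So G = 28.

28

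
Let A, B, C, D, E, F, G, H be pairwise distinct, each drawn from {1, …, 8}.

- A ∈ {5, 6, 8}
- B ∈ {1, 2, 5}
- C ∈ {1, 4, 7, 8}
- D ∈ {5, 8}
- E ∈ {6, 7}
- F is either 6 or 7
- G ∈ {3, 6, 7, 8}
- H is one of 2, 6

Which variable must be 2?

The 8 variables together cover exactly {1, 2, 3, 4, 5, 6, 7, 8} — 8 values for 8 variables — and 3 appears only in G's list, so G = 3.
The 7 still-open variables draw from only 7 values {1, 2, 4, 5, 6, 7, 8}, so each is used; only C can be 4, hence C = 4.
The 6 still-open variables together cover exactly {1, 2, 5, 6, 7, 8} — 6 values for 6 variables — and 1 appears only in B's list, so B = 1.
The 5 still-open variables draw from only 5 values {2, 5, 6, 7, 8}, so each is used; only H can be 2, hence H = 2.

H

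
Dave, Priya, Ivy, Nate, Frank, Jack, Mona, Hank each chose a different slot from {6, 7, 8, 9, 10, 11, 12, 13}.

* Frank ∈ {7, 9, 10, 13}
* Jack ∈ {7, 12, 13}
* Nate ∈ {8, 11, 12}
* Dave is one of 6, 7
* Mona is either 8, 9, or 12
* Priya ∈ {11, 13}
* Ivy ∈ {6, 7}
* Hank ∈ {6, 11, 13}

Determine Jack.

12

The 8 variables together cover exactly {6, 7, 8, 9, 10, 11, 12, 13} — 8 values for 8 variables — and 10 appears only in Frank's list, so Frank = 10.
The 7 still-open variables together cover exactly {6, 7, 8, 9, 11, 12, 13} — 7 values for 7 variables — and 9 appears only in Mona's list, so Mona = 9.
The 6 still-open variables together cover exactly {6, 7, 8, 11, 12, 13} — 6 values for 6 variables — and 8 appears only in Nate's list, so Nate = 8.
Among the 5 still-open variables, 12 fits only Jack (and all 5 values in {6, 7, 11, 12, 13} must be used), so Jack = 12.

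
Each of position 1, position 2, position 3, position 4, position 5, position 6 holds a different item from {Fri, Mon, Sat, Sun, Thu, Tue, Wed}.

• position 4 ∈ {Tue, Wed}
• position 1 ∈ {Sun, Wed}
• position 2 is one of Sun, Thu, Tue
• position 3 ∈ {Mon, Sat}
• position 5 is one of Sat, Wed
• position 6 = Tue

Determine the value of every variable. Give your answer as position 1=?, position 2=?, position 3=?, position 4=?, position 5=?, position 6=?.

position 6 has just one choice, so position 6 = Tue. Remove Tue from position 2, position 4.
position 4 has just one choice, so position 4 = Wed. Strike Wed from position 1, position 5.
That leaves position 5 = Sat. So position 3 can't be Sat.
position 1's domain is down to {Sun}, so position 1 = Sun. Eliminate Sun elsewhere: position 2.
position 2 must be Thu (only option left).
position 3 must be Mon (only option left).

position 1=Sun, position 2=Thu, position 3=Mon, position 4=Wed, position 5=Sat, position 6=Tue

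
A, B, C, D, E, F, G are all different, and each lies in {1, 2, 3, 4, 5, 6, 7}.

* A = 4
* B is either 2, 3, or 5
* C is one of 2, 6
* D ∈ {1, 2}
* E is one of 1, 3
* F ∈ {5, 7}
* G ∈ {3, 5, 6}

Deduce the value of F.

7

A's domain is down to {4}, so A = 4.
Among the 6 still-open variables, 7 fits only F (and all 6 values in {1, 2, 3, 5, 6, 7} must be used), so F = 7.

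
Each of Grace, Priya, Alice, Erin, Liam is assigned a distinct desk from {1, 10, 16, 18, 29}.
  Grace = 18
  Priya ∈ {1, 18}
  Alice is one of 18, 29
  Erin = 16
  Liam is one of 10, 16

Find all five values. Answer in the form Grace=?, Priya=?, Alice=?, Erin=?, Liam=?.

Grace has just one choice, so Grace = 18. Eliminate 18 elsewhere: Priya, Alice.
That leaves Priya = 1.
Alice has just one choice, so Alice = 29.
Erin's domain is down to {16}, so Erin = 16. Strike 16 from Liam.
That leaves Liam = 10.

Grace=18, Priya=1, Alice=29, Erin=16, Liam=10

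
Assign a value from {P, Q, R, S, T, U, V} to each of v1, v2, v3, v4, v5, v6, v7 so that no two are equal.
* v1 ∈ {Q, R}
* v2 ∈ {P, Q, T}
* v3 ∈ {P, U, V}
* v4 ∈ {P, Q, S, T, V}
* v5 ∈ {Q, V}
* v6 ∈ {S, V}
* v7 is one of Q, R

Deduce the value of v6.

The 7 variables draw from only 7 values {P, Q, R, S, T, U, V}, so each is used; only v3 can be U, hence v3 = U.
v1 and v7 between them cover only {Q, R} — a naked pair. Remove those values from v2, v4, v5.
v5's domain is down to {V}, so v5 = V. Remove V from v4, v6.
So v6 = S.

S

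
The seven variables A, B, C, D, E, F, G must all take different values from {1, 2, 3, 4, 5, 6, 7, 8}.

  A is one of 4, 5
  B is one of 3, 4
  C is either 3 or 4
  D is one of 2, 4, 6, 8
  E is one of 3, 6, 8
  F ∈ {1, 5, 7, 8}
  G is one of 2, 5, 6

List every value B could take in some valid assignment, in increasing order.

B and C between them cover only {3, 4} — a naked pair. Remove those values from A, D, E.
A's domain is down to {5}, so A = 5. Remove 5 from F, G.
D, E, G between them cover only {2, 6, 8} — a naked triple. Remove those values from F.
No further eliminations apply; B can still be any of 3, 4.

3, 4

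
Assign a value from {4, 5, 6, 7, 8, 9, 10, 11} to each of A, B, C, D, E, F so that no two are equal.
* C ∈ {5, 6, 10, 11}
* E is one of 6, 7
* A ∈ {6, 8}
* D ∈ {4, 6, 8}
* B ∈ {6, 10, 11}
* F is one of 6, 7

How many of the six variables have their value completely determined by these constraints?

E and F share exactly the 2 values {6, 7}; by pigeonhole those values go to them, so strike 6, 7 from A, B, C, D.
A's domain is down to {8}, so A = 8. Eliminate 8 elsewhere: D.
D must be 4 (only option left).
Determined: A=8, D=4. The other variables each still have more than one consistent value. That makes 2.

2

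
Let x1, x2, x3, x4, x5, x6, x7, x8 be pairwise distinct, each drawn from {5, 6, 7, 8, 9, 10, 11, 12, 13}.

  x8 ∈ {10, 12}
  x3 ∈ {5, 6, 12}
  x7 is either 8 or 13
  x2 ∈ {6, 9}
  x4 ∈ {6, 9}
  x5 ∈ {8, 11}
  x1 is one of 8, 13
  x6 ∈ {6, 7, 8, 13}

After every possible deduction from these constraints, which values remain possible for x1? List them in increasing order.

8, 13

x1 and x7 between them cover only {8, 13} — a naked pair. Remove those values from x5, x6.
x5 has just one choice, so x5 = 11.
The 2 variables x2 and x4 are confined to {6, 9}, which locks those values in; drop them from x3, x6.
x6's domain is down to {7}, so x6 = 7.
No further eliminations apply; x1 can still be any of 8, 13.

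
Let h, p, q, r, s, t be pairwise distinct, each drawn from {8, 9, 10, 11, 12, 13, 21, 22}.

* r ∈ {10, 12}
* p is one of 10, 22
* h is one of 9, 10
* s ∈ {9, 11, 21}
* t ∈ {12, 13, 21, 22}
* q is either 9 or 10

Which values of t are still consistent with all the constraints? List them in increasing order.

13, 21

h and q between them cover only {9, 10} — a naked pair. Remove those values from p, r, s.
p's domain is down to {22}, so p = 22. So t can't be 22.
That leaves r = 12. So t can't be 12.
No further eliminations apply; t can still be any of 13, 21.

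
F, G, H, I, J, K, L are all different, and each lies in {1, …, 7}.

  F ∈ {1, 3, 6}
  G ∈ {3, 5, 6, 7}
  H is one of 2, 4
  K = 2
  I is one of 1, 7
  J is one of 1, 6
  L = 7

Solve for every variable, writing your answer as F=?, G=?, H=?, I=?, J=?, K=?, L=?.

K has just one choice, so K = 2. So H can't be 2.
L must be 7 (only option left). Strike 7 from G, I.
H has just one choice, so H = 4.
I's domain is down to {1}, so I = 1. Strike 1 from F, J.
That leaves J = 6. So F, G can't be 6.
F's domain is down to {3}, so F = 3. Strike 3 from G.
That leaves G = 5.

F=3, G=5, H=4, I=1, J=6, K=2, L=7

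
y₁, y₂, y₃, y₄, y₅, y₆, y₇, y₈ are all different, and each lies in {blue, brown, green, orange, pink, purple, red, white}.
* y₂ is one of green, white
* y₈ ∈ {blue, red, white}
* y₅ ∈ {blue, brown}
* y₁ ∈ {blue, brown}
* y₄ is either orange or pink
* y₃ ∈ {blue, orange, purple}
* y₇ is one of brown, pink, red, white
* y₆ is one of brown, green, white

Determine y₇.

pink

The 8 variables together cover exactly {blue, brown, green, orange, pink, purple, red, white} — 8 values for 8 variables — and purple appears only in y₃'s list, so y₃ = purple.
The 7 still-open variables together cover exactly {blue, brown, green, orange, pink, red, white} — 7 values for 7 variables — and orange appears only in y₄'s list, so y₄ = orange.
The 6 still-open variables together cover exactly {blue, brown, green, pink, red, white} — 6 values for 6 variables — and pink appears only in y₇'s list, so y₇ = pink.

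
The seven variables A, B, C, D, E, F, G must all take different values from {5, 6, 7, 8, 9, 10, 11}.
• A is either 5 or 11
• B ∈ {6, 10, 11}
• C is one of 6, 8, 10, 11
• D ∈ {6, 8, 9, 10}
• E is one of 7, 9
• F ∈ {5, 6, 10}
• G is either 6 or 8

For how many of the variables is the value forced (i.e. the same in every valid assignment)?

The 7 variables draw from only 7 values {5, 6, 7, 8, 9, 10, 11}, so each is used; only E can be 7, hence E = 7.
Among the 6 still-open variables, 9 fits only D (and all 6 values in {5, 6, 8, 9, 10, 11} must be used), so D = 9.
Determined: D=9, E=7. The other variables each still have more than one consistent value. That makes 2.

2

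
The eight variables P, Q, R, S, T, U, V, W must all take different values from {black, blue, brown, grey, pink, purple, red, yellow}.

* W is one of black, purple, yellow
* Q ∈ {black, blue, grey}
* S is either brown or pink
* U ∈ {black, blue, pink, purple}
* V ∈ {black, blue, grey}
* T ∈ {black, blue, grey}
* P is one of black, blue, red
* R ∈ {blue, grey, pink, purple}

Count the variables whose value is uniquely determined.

3

The 8 variables together cover exactly {black, blue, brown, grey, pink, purple, red, yellow} — 8 values for 8 variables — and brown appears only in S's list, so S = brown.
The 7 still-open variables draw from only 7 values {black, blue, grey, pink, purple, red, yellow}, so each is used; only P can be red, hence P = red.
Among the 6 still-open variables, yellow fits only W (and all 6 values in {black, blue, grey, pink, purple, yellow} must be used), so W = yellow.
Q, T, V share exactly the 3 values {black, blue, grey}; by pigeonhole those values go to them, so strike black, blue, grey from R, U.
Determined: P=red, S=brown, W=yellow. The other variables each still have more than one consistent value. That makes 3.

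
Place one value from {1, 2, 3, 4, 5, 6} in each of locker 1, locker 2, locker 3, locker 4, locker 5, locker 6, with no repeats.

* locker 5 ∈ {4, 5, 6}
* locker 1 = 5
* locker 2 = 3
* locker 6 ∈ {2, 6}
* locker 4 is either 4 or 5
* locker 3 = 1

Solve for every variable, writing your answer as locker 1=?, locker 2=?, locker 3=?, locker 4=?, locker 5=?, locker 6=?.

locker 1=5, locker 2=3, locker 3=1, locker 4=4, locker 5=6, locker 6=2

locker 1 has just one choice, so locker 1 = 5. So locker 4, locker 5 can't be 5.
locker 2's domain is down to {3}, so locker 2 = 3.
locker 3 has just one choice, so locker 3 = 1.
locker 4's domain is down to {4}, so locker 4 = 4. So locker 5 can't be 4.
locker 5's domain is down to {6}, so locker 5 = 6. So locker 6 can't be 6.
That leaves locker 6 = 2.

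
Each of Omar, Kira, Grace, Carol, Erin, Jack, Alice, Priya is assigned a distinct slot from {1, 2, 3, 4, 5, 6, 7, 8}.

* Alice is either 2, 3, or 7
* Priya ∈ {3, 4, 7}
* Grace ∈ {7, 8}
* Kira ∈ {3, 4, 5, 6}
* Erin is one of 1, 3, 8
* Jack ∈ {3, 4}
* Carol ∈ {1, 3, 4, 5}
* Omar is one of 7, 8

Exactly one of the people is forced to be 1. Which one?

The 8 variables draw from only 8 values {1, 2, 3, 4, 5, 6, 7, 8}, so each is used; only Alice can be 2, hence Alice = 2.
Among the 7 still-open variables, 6 fits only Kira (and all 7 values in {1, 3, 4, 5, 6, 7, 8} must be used), so Kira = 6.
The 6 still-open variables draw from only 6 values {1, 3, 4, 5, 7, 8}, so each is used; only Carol can be 5, hence Carol = 5.
The 5 still-open variables together cover exactly {1, 3, 4, 7, 8} — 5 values for 5 variables — and 1 appears only in Erin's list, so Erin = 1.

Erin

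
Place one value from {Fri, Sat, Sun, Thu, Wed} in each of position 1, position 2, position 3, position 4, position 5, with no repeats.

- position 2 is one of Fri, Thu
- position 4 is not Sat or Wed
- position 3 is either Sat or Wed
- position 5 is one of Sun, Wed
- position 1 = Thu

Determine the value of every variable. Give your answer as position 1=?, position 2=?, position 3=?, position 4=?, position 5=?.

position 1=Thu, position 2=Fri, position 3=Sat, position 4=Sun, position 5=Wed

position 1's domain is down to {Thu}, so position 1 = Thu. So position 2, position 4 can't be Thu.
position 2 must be Fri (only option left). So position 4 can't be Fri.
That leaves position 4 = Sun. Remove Sun from position 5.
position 5's domain is down to {Wed}, so position 5 = Wed. Remove Wed from position 3.
position 3 has just one choice, so position 3 = Sat.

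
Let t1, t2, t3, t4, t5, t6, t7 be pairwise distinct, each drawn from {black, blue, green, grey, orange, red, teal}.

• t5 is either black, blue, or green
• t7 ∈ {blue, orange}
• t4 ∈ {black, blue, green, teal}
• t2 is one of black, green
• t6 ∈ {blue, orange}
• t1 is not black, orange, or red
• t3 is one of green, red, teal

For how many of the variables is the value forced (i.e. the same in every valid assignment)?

3

The 7 variables draw from only 7 values {black, blue, green, grey, orange, red, teal}, so each is used; only t1 can be grey, hence t1 = grey.
The 6 still-open variables draw from only 6 values {black, blue, green, orange, red, teal}, so each is used; only t3 can be red, hence t3 = red.
Among the 5 still-open variables, teal fits only t4 (and all 5 values in {black, blue, green, orange, teal} must be used), so t4 = teal.
The 2 variables t6 and t7 are confined to {blue, orange}, which locks those values in; drop them from t5.
Determined: t1=grey, t3=red, t4=teal. The other variables each still have more than one consistent value. That makes 3.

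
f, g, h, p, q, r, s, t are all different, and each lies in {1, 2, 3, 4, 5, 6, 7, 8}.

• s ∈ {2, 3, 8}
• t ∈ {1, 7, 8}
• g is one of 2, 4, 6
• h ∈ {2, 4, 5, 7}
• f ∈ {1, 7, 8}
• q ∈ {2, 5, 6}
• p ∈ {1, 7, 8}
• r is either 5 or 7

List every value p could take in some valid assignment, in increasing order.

Among the 8 variables, 3 fits only s (and all 8 values in {1, 2, 3, 4, 5, 6, 7, 8} must be used), so s = 3.
f, p, t share exactly the 3 values {1, 7, 8}; by pigeonhole those values go to them, so strike 1, 7, 8 from h, r.
r must be 5 (only option left). Eliminate 5 elsewhere: h, q.
No further eliminations apply; p can still be any of 1, 7, 8.

1, 7, 8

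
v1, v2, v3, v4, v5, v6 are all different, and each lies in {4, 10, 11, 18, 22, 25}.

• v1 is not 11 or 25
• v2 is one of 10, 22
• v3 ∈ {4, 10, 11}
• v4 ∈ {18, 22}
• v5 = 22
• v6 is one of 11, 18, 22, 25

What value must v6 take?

v5 has just one choice, so v5 = 22. Eliminate 22 elsewhere: v1, v2, v4, v6.
That leaves v2 = 10. Eliminate 10 elsewhere: v1, v3.
v4's domain is down to {18}, so v4 = 18. Eliminate 18 elsewhere: v1, v6.
That leaves v1 = 4. So v3 can't be 4.
v3 has just one choice, so v3 = 11. Strike 11 from v6.
So v6 = 25.

25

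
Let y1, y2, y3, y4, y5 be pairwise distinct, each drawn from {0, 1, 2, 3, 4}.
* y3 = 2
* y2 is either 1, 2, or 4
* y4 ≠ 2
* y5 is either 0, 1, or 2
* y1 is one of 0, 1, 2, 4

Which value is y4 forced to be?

y3's domain is down to {2}, so y3 = 2. Strike 2 from y1, y2, y5.
The 4 still-open variables together cover exactly {0, 1, 3, 4} — 4 values for 4 variables — and 3 appears only in y4's list, so y4 = 3.

3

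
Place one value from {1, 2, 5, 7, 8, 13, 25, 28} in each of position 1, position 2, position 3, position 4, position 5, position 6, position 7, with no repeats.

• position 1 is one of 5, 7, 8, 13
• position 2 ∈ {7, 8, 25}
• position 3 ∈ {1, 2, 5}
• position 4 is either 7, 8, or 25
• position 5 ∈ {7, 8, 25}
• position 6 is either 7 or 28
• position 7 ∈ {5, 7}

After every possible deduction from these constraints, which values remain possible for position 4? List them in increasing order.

7, 8, 25

position 2, position 4, position 5 between them cover only {7, 8, 25} — a naked triple. Remove those values from position 1, position 6, position 7.
That leaves position 6 = 28.
position 7's domain is down to {5}, so position 7 = 5. Eliminate 5 elsewhere: position 1, position 3.
position 1's domain is down to {13}, so position 1 = 13.
No further eliminations apply; position 4 can still be any of 7, 8, 25.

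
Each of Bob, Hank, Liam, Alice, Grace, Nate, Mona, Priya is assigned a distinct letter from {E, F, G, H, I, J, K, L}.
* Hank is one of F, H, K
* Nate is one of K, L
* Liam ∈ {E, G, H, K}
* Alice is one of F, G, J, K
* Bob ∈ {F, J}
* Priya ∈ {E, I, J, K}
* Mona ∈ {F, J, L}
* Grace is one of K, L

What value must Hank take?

The 8 variables draw from only 8 values {E, F, G, H, I, J, K, L}, so each is used; only Priya can be I, hence Priya = I.
The 7 still-open variables draw from only 7 values {E, F, G, H, J, K, L}, so each is used; only Liam can be E, hence Liam = E.
The 6 still-open variables together cover exactly {F, G, H, J, K, L} — 6 values for 6 variables — and G appears only in Alice's list, so Alice = G.
The 5 still-open variables draw from only 5 values {F, H, J, K, L}, so each is used; only Hank can be H, hence Hank = H.

H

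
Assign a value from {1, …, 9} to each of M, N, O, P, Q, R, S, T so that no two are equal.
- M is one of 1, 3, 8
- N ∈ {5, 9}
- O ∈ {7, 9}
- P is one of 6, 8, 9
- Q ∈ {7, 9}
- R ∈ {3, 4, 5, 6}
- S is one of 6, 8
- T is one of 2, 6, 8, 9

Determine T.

O and Q between them cover only {7, 9} — a naked pair. Remove those values from N, P, T.
N's domain is down to {5}, so N = 5. Remove 5 from R.
The 2 variables P and S are confined to {6, 8}, which locks those values in; drop them from M, R, T.
So T = 2.

2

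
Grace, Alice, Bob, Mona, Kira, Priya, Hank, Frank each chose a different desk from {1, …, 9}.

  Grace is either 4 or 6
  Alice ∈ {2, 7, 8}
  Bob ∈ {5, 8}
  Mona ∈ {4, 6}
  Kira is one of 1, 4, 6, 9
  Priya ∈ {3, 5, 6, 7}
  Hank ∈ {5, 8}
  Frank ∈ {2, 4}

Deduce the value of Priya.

3

Grace and Mona between them cover only {4, 6} — a naked pair. Remove those values from Kira, Priya, Frank.
Frank has just one choice, so Frank = 2. Eliminate 2 elsewhere: Alice.
The 2 variables Bob and Hank are confined to {5, 8}, which locks those values in; drop them from Alice, Priya.
Alice must be 7 (only option left). So Priya can't be 7.
So Priya = 3.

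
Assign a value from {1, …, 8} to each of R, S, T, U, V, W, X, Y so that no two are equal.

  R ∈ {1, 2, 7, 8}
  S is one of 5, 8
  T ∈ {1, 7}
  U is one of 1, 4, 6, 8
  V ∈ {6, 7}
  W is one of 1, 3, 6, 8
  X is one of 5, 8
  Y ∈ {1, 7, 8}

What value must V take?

6

The 8 variables draw from only 8 values {1, 2, 3, 4, 5, 6, 7, 8}, so each is used; only R can be 2, hence R = 2.
The 7 still-open variables draw from only 7 values {1, 3, 4, 5, 6, 7, 8}, so each is used; only W can be 3, hence W = 3.
The 6 still-open variables draw from only 6 values {1, 4, 5, 6, 7, 8}, so each is used; only U can be 4, hence U = 4.
The 5 still-open variables together cover exactly {1, 5, 6, 7, 8} — 5 values for 5 variables — and 6 appears only in V's list, so V = 6.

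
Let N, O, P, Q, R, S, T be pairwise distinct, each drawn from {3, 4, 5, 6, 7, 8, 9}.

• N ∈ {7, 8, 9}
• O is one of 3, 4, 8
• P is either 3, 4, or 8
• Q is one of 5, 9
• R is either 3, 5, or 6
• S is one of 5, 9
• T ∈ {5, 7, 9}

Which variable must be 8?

Among the 7 variables, 6 fits only R (and all 7 values in {3, 4, 5, 6, 7, 8, 9} must be used), so R = 6.
Q and S between them cover only {5, 9} — a naked pair. Remove those values from N, T.
T must be 7 (only option left). Eliminate 7 elsewhere: N.
So 8 goes to N.

N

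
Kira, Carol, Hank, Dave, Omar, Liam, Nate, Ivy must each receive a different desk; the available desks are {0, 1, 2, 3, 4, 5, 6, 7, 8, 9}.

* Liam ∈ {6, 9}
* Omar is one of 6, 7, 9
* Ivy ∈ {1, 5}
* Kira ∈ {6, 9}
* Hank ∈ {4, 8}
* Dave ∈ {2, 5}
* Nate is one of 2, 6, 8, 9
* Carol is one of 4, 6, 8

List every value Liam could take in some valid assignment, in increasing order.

The 8 variables together cover exactly {1, 2, 4, 5, 6, 7, 8, 9} — 8 values for 8 variables — and 1 appears only in Ivy's list, so Ivy = 1.
Among the 7 still-open variables, 5 fits only Dave (and all 7 values in {2, 4, 5, 6, 7, 8, 9} must be used), so Dave = 5.
Among the 6 still-open variables, 2 fits only Nate (and all 6 values in {2, 4, 6, 7, 8, 9} must be used), so Nate = 2.
The 5 still-open variables together cover exactly {4, 6, 7, 8, 9} — 5 values for 5 variables — and 7 appears only in Omar's list, so Omar = 7.
The 2 variables Kira and Liam are confined to {6, 9}, which locks those values in; drop them from Carol.
No further eliminations apply; Liam can still be any of 6, 9.

6, 9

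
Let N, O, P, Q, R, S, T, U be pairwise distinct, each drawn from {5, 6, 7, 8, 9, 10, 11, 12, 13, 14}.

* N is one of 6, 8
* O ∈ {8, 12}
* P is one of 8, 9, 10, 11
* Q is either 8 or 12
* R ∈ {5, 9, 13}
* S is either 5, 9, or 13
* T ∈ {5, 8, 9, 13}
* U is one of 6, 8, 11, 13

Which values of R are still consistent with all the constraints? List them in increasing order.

5, 9, 13

The 8 variables draw from only 8 values {5, 6, 8, 9, 10, 11, 12, 13}, so each is used; only P can be 10, hence P = 10.
The 7 still-open variables together cover exactly {5, 6, 8, 9, 11, 12, 13} — 7 values for 7 variables — and 11 appears only in U's list, so U = 11.
The 6 still-open variables draw from only 6 values {5, 6, 8, 9, 12, 13}, so each is used; only N can be 6, hence N = 6.
O and Q share exactly the 2 values {8, 12}; by pigeonhole those values go to them, so strike 8, 12 from T.
No further eliminations apply; R can still be any of 5, 9, 13.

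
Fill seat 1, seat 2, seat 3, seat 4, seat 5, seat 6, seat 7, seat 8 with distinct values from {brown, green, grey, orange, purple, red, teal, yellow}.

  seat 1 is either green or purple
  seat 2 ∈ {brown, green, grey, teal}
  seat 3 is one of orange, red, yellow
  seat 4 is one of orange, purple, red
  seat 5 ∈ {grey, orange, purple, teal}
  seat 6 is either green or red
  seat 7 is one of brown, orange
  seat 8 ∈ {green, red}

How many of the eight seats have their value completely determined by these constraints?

The 8 variables together cover exactly {brown, green, grey, orange, purple, red, teal, yellow} — 8 values for 8 variables — and yellow appears only in seat 3's list, so seat 3 = yellow.
seat 6 and seat 8 share exactly the 2 values {green, red}; by pigeonhole those values go to them, so strike green, red from seat 1, seat 2, seat 4.
seat 1 must be purple (only option left). Strike purple from seat 4, seat 5.
That leaves seat 4 = orange. Strike orange from seat 5, seat 7.
seat 7's domain is down to {brown}, so seat 7 = brown. Strike brown from seat 2.
Determined: seat 1=purple, seat 3=yellow, seat 4=orange, seat 7=brown. The other seats each still have more than one consistent value. That makes 4.

4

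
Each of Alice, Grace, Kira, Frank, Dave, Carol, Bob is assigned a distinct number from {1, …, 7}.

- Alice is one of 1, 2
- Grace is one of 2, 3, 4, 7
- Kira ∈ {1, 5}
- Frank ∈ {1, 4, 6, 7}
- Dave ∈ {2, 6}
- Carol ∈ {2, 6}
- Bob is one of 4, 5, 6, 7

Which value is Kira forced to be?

Among the 7 variables, 3 fits only Grace (and all 7 values in {1, 2, 3, 4, 5, 6, 7} must be used), so Grace = 3.
Dave and Carol between them cover only {2, 6} — a naked pair. Remove those values from Alice, Frank, Bob.
Alice must be 1 (only option left). Remove 1 from Kira, Frank.
So Kira = 5.

5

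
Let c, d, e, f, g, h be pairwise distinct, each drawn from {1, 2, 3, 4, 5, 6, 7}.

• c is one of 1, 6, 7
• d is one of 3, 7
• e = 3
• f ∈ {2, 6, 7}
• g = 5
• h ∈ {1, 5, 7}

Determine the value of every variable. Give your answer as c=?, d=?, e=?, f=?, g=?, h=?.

e's domain is down to {3}, so e = 3. Strike 3 from d.
g's domain is down to {5}, so g = 5. So h can't be 5.
d must be 7 (only option left). So c, f, h can't be 7.
h has just one choice, so h = 1. Strike 1 from c.
That leaves c = 6. Strike 6 from f.
That leaves f = 2.

c=6, d=7, e=3, f=2, g=5, h=1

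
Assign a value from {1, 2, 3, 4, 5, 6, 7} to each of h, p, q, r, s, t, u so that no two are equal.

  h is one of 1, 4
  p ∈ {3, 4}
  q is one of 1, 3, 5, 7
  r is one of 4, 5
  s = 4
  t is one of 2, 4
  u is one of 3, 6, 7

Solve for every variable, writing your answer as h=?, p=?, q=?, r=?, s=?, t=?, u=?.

h=1, p=3, q=7, r=5, s=4, t=2, u=6

s's domain is down to {4}, so s = 4. Strike 4 from h, p, r, t.
t has just one choice, so t = 2.
h has just one choice, so h = 1. So q can't be 1.
p must be 3 (only option left). Remove 3 from q, u.
r must be 5 (only option left). Remove 5 from q.
q must be 7 (only option left). So u can't be 7.
u has just one choice, so u = 6.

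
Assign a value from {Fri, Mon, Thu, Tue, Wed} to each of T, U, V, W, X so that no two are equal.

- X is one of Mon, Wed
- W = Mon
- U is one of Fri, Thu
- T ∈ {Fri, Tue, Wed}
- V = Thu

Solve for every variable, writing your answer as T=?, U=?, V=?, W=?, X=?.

V's domain is down to {Thu}, so V = Thu. Strike Thu from U.
W must be Mon (only option left). So X can't be Mon.
That leaves X = Wed. Strike Wed from T.
That leaves U = Fri. Strike Fri from T.
That leaves T = Tue.

T=Tue, U=Fri, V=Thu, W=Mon, X=Wed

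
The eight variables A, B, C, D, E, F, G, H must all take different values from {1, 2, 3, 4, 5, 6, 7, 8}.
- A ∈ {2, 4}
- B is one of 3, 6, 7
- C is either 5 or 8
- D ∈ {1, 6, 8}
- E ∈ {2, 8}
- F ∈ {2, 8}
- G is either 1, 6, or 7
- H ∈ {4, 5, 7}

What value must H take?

7

Among the 8 variables, 3 fits only B (and all 8 values in {1, 2, 3, 4, 5, 6, 7, 8} must be used), so B = 3.
E and F share exactly the 2 values {2, 8}; by pigeonhole those values go to them, so strike 2, 8 from A, C, D.
A must be 4 (only option left). Remove 4 from H.
C's domain is down to {5}, so C = 5. Remove 5 from H.
So H = 7.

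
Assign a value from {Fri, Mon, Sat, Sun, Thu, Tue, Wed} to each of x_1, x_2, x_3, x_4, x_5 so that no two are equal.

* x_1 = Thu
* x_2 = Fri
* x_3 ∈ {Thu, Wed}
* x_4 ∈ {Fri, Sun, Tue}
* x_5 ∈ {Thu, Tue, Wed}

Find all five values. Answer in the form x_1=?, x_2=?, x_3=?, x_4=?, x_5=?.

x_1=Thu, x_2=Fri, x_3=Wed, x_4=Sun, x_5=Tue

x_1's domain is down to {Thu}, so x_1 = Thu. Remove Thu from x_3, x_5.
x_2 must be Fri (only option left). Strike Fri from x_4.
x_3 has just one choice, so x_3 = Wed. Eliminate Wed elsewhere: x_5.
x_5's domain is down to {Tue}, so x_5 = Tue. Eliminate Tue elsewhere: x_4.
That leaves x_4 = Sun.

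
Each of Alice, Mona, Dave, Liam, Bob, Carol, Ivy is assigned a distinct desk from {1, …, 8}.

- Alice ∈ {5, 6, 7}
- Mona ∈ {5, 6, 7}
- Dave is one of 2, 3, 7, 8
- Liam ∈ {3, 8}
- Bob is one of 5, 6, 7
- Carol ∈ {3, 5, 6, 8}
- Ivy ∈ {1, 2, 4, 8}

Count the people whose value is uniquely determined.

1

Alice, Mona, Bob between them cover only {5, 6, 7} — a naked triple. Remove those values from Dave, Carol.
The 2 variables Liam and Carol are confined to {3, 8}, which locks those values in; drop them from Dave, Ivy.
Dave has just one choice, so Dave = 2. Eliminate 2 elsewhere: Ivy.
Determined: Dave=2. The other people each still have more than one consistent value. That makes 1.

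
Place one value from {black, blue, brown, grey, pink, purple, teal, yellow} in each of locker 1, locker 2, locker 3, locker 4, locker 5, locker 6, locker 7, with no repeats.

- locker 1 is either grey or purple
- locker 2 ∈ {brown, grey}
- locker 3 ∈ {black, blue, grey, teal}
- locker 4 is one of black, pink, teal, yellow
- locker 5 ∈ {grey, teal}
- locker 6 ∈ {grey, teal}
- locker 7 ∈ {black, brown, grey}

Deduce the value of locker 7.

The 2 variables locker 5 and locker 6 are confined to {grey, teal}, which locks those values in; drop them from locker 1, locker 2, locker 3, locker 4, locker 7.
locker 1 must be purple (only option left).
locker 2's domain is down to {brown}, so locker 2 = brown. Eliminate brown elsewhere: locker 7.
So locker 7 = black.

black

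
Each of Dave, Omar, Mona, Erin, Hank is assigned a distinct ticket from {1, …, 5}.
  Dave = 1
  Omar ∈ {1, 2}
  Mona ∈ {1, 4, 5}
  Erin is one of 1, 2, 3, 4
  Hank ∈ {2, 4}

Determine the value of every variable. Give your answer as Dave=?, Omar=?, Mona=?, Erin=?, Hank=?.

Dave=1, Omar=2, Mona=5, Erin=3, Hank=4

Dave has just one choice, so Dave = 1. Remove 1 from Omar, Mona, Erin.
That leaves Omar = 2. Remove 2 from Erin, Hank.
Hank must be 4 (only option left). Remove 4 from Mona, Erin.
Mona's domain is down to {5}, so Mona = 5.
Erin must be 3 (only option left).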